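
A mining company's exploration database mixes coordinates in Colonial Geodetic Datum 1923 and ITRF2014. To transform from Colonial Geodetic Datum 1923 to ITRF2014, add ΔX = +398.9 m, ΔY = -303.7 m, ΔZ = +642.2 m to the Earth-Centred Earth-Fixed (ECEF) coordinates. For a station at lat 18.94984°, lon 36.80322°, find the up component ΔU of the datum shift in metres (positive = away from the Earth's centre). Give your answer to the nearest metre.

ΔU = 339 m

At φ = 18.94984°, λ = 36.80322°: sin φ = 0.324740, cos φ = 0.945803, sin λ = 0.599069, cos λ = 0.800698.
ΔU = cos φ cos λ·ΔX + cos φ sin λ·ΔY + sin φ·ΔZ = (0.945803)(0.800698)(398.9) + (0.945803)(0.599069)(-303.7) + (0.324740)(642.2) = 338.56 m.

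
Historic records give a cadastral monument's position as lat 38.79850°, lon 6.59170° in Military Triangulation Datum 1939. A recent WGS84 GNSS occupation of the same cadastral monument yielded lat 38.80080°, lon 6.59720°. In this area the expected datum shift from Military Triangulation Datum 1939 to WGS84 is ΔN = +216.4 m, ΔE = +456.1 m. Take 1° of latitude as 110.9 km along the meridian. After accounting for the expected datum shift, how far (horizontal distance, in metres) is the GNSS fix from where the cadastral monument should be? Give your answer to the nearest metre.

Observed coordinate differences: Δφ = +0.00230°, Δλ = +0.00550°.
Converting to metres (1° lat = 110900 m, cos φ = 0.779354): observed ΔN = 255.1 m, observed ΔE = 475.4 m.
Subtracting the expected shift leaves a residual of 255.1 − (216.4) = 38.7 m north and 475.4 − (456.1) = 19.3 m east.
Residual distance = √(38.7² + 19.3²) = 43.2 m.

43 m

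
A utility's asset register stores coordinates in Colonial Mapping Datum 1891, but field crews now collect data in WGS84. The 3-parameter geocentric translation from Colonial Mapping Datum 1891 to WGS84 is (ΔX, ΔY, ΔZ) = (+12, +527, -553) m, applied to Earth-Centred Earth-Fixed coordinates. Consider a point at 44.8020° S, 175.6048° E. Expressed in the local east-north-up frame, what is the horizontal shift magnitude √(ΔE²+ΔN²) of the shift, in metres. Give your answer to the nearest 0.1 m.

644.8 m

At φ = -44.8020°, λ = 175.6048°: sin φ = -0.704659, cos φ = 0.709546, sin λ = 0.076635, cos λ = -0.997059.
ΔE = −sin λ·ΔX + cos λ·ΔY = −(0.076635)·(12) + (-0.997059)·(527) = -526.37 m.
ΔN = −sin φ cos λ·ΔX − sin φ sin λ·ΔY + cos φ·ΔZ = −(-0.704659)(-0.997059)(12) − (-0.704659)(0.076635)(527) + (0.709546)(-553) = -372.35 m.
Horizontal magnitude = √(ΔE² + ΔN²) = √((-526.37)² + (-372.35)²) = 644.76 m.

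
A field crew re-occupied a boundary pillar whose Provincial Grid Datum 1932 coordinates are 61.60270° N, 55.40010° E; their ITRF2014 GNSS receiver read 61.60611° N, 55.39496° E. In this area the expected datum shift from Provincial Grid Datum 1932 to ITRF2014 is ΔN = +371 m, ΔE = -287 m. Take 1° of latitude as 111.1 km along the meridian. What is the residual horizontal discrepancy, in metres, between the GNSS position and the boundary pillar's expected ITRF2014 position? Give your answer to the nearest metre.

17 m

Observed coordinate differences: Δφ = +0.00341°, Δλ = -0.00514°.
Converting to metres (1° lat = 111100 m, cos φ = 0.475583): observed ΔN = 378.9 m, observed ΔE = -271.6 m.
Subtracting the expected shift leaves a residual of 378.9 − (371) = 7.9 m north and -271.6 − (-287) = 15.4 m east.
Residual distance = √(7.9² + 15.4²) = 17.3 m.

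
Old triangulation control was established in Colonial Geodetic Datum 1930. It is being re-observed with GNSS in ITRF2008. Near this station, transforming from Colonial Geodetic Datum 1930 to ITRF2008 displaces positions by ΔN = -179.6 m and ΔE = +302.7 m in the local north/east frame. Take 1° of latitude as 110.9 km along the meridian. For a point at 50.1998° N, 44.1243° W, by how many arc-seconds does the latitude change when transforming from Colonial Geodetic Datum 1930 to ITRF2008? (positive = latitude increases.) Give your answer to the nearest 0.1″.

Δφ = -5.8″

1° of latitude = 110.9 km, so Δφ = -179.6 / 110900 = -0.0016195° = -5.830″.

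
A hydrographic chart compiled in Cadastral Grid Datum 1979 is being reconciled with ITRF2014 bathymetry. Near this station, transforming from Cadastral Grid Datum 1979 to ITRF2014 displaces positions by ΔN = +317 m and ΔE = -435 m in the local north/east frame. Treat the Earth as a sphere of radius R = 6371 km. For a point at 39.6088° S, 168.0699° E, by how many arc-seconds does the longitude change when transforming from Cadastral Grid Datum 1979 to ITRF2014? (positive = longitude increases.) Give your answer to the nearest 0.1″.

Δλ = -18.3″

At latitude -39.6088°, cos φ = 0.770415.
One radian of longitude at latitude φ spans R cos φ, so Δλ = ΔE / (R cos φ) = -435.0 / (6371000 × 0.770415) = -8.8625e-05 rad = -18.280″.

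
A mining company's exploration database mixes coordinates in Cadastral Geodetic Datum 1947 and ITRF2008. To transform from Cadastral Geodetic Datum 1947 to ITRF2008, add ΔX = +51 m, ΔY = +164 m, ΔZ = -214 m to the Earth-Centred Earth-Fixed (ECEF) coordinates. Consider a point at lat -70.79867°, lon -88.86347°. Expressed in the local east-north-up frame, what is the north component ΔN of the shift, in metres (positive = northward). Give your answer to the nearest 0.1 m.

ΔN = -224.3 m

The local north axis is (−sin φ cos λ, −sin φ sin λ, cos φ), giving ΔN = 0.955 − 154.846 − 70.382 = -224.27 m.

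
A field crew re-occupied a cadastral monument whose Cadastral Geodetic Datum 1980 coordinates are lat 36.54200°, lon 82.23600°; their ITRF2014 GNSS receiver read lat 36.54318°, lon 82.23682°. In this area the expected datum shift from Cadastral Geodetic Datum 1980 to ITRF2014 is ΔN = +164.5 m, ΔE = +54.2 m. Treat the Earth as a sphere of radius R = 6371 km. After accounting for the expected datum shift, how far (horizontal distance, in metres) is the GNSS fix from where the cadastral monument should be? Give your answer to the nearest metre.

Observed coordinate differences: Δφ = +0.00118°, Δλ = +0.00082°.
Converting to metres (1° lat = 111195 m, cos φ = 0.803421): observed ΔN = 131.2 m, observed ΔE = 73.3 m.
Subtracting the expected shift leaves a residual of 131.2 − (164.5) = -33.3 m north and 73.3 − (54.2) = 19.1 m east.
Residual distance = √((-33.3)² + 19.1²) = 38.4 m.

38 m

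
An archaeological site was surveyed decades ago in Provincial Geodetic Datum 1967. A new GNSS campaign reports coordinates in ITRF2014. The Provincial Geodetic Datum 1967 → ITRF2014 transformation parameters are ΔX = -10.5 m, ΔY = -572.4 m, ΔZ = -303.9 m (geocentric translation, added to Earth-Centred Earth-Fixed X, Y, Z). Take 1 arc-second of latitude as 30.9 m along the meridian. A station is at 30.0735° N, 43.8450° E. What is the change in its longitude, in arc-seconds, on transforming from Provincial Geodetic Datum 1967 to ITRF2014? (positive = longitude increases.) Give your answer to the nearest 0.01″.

sin φ = 0.501111, cos φ = 0.865383, sin λ = 0.692710, cos λ = 0.721216.
East component: ΔE = −sin λ·ΔX + cos λ·ΔY = −(0.692710)(-10.5) + (0.721216)(-572.4) = -405.55 m.
1° of latitude spans 3600 × 30.90 = 111240 m; at latitude φ, 1° of longitude spans that × cos φ = 96265.2 m, so Δλ = -405.55 / 96265.2 × 3600 = -15.166″.

Δλ = -15.17″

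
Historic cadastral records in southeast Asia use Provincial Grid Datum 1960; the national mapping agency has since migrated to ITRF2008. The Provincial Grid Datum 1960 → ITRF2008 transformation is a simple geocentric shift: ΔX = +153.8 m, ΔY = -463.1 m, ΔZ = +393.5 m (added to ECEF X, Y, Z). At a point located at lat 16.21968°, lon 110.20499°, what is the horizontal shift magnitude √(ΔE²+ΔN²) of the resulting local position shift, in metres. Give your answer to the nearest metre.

514 m

At φ = 16.21968°, λ = 110.20499°: sin φ = 0.279321, cos φ = 0.960198, sin λ = 0.938463, cos λ = -0.345380.
ΔE = −sin λ·ΔX + cos λ·ΔY = −(0.938463)·(153.8) + (-0.345380)·(-463.1) = 15.61 m.
ΔN = −sin φ cos λ·ΔX − sin φ sin λ·ΔY + cos φ·ΔZ = −(0.279321)(-0.345380)(153.8) − (0.279321)(0.938463)(-463.1) + (0.960198)(393.5) = 514.07 m.
Horizontal magnitude = √(ΔE² + ΔN²) = √(15.61² + 514.07²) = 514.31 m.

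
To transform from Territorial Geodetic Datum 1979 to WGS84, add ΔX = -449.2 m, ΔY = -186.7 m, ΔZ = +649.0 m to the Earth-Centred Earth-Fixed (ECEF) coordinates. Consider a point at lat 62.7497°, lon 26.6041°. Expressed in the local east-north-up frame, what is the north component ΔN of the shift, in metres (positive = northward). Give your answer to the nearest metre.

ΔN = 729 m

At φ = 62.7497°, λ = 26.6041°: sin φ = 0.889015, cos φ = 0.457879, sin λ = 0.447823, cos λ = 0.894122.
ΔN = −sin φ cos λ·ΔX − sin φ sin λ·ΔY + cos φ·ΔZ = −(0.889015)(0.894122)(-449.2) − (0.889015)(0.447823)(-186.7) + (0.457879)(649.0) = 728.56 m.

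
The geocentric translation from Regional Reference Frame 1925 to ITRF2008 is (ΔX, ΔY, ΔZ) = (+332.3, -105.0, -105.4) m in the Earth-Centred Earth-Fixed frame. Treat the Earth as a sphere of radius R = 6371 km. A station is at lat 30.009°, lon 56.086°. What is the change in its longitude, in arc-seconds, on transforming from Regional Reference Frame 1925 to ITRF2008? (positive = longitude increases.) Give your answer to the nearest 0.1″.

Δλ = -12.5″

sin φ = 0.500136, cos φ = 0.865947, sin λ = 0.829876, cos λ = 0.557948.
East component: ΔE = −sin λ·ΔX + cos λ·ΔY = −(0.829876)(332.3) + (0.557948)(-105.0) = -334.35 m.
1° of latitude spans πR/180 = 111195 m; at latitude φ, 1° of longitude spans that × cos φ = 96288.9 m, so Δλ = -334.35 / 96288.9 × 3600 = -12.501″.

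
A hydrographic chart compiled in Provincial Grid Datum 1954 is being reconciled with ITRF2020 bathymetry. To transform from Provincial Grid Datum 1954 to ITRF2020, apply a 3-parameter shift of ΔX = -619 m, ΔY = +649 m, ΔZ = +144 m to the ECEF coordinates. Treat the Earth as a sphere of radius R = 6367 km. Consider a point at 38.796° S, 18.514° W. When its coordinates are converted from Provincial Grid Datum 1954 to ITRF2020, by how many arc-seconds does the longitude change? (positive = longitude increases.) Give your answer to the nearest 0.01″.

Δλ = 17.41″

sin φ = -0.626549, cos φ = 0.779382, sin λ = -0.317536, cos λ = 0.948246.
East component: ΔE = −sin λ·ΔX + cos λ·ΔY = −(-0.317536)(-619) + (0.948246)(649) = 418.86 m.
1° of latitude spans πR/180 = 111125 m; at latitude φ, 1° of longitude spans that × cos φ = 86608.9 m, so Δλ = 418.86 / 86608.9 × 3600 = 17.410″.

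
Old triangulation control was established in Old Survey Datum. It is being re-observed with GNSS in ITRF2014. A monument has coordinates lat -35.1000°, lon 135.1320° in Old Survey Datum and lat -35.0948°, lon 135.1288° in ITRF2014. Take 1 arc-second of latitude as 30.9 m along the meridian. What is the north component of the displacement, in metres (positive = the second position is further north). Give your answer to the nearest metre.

ΔN = 578 m

Δφ = -35.0948° − -35.1000° = +0.0052°; Δλ = 135.1288° − 135.1320° = -0.0032°.
1° of latitude = 3600 × 30.90 = 111240 m.
ΔN = Δφ × 111240 = 578.4 m; ΔE = Δλ × 111240 × cos(-35.1000°) = -0.0032 × 111240 × 0.818150 = -291.2 m.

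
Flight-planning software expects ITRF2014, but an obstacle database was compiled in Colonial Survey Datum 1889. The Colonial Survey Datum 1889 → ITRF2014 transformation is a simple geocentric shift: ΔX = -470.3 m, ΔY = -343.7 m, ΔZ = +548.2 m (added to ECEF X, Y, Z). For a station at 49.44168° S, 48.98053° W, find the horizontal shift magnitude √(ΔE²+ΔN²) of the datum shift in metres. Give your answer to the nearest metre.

The local east axis at (φ, λ) is (−sin λ, cos λ, 0), so ΔE = −sin(-48.98053°)·(-470.3) + cos(-48.98053°)·(-343.7) = -580.41 m.
The local north axis is (−sin φ cos λ, −sin φ sin λ, cos φ), giving ΔN = -234.507 + 197.015 + 356.452 = 318.96 m.
Horizontal magnitude = √(ΔE² + ΔN²) = √((-580.41)² + 318.96²) = 662.28 m.

662 m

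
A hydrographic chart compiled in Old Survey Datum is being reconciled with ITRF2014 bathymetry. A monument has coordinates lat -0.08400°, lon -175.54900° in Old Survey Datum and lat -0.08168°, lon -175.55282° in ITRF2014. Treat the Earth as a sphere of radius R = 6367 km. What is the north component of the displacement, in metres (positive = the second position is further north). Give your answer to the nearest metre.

Δφ = -0.08168° − -0.08400° = +0.00232°; Δλ = -175.55282° − -175.54900° = -0.00382°.
1° along a meridian = πR/180 = 111125 m.
ΔN = Δφ × 111125 = 257.8 m; ΔE = Δλ × 111125 × cos(-0.08400°) = -0.00382 × 111125 × 0.999999 = -424.5 m.

ΔN = 258 m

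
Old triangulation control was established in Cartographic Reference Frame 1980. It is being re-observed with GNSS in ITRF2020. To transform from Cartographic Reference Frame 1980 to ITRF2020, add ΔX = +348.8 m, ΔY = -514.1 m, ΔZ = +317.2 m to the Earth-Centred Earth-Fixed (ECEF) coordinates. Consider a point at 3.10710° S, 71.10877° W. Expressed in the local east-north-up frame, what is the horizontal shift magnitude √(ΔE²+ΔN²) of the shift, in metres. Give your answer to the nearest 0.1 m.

385.6 m

At φ = -3.10710°, λ = -71.10877°: sin φ = -0.054203, cos φ = 0.998530, sin λ = -0.946135, cos λ = 0.323773.
ΔE = −sin λ·ΔX + cos λ·ΔY = −(-0.946135)·(348.8) + (0.323773)·(-514.1) = 163.56 m.
ΔN = −sin φ cos λ·ΔX − sin φ sin λ·ΔY + cos φ·ΔZ = −(-0.054203)(0.323773)(348.8) − (-0.054203)(-0.946135)(-514.1) + (0.998530)(317.2) = 349.22 m.
Horizontal magnitude = √(ΔE² + ΔN²) = √(163.56² + 349.22²) = 385.62 m.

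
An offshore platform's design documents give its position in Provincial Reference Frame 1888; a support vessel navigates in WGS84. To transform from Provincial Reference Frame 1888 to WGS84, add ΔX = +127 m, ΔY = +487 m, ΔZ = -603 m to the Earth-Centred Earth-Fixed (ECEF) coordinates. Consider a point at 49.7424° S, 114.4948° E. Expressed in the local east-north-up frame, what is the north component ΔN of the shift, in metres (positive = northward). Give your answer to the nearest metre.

ΔN = -92 m

At φ = -49.7424°, λ = 114.4948°: sin φ = -0.763147, cos φ = 0.646225, sin λ = 0.909999, cos λ = -0.414611.
ΔN = −sin φ cos λ·ΔX − sin φ sin λ·ΔY + cos φ·ΔZ = −(-0.763147)(-0.414611)(127) − (-0.763147)(0.909999)(487) + (0.646225)(-603) = -91.65 m.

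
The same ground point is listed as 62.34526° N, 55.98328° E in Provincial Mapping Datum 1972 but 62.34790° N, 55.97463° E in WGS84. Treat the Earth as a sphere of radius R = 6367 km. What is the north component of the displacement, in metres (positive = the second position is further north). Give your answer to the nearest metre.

ΔN = 293 m

Δφ = 62.34790° − 62.34526° = +0.00264°; Δλ = 55.97463° − 55.98328° = -0.00865°.
1° along a meridian = πR/180 = 111125 m.
ΔN = Δφ × 111125 = 293.4 m; ΔE = Δλ × 111125 × cos(62.34526°) = -0.00865 × 111125 × 0.464142 = -446.1 m.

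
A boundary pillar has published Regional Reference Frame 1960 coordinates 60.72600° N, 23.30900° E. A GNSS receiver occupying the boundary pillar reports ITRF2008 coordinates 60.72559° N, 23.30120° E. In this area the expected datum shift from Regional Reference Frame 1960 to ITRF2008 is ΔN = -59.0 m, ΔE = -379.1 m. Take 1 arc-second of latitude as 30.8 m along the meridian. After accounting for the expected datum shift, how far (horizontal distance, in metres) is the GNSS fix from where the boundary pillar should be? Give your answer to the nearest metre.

46 m

Observed coordinate differences: Δφ = -0.00041°, Δλ = -0.00780°.
Converting to metres (1° lat = 110880 m, cos φ = 0.488987): observed ΔN = -45.5 m, observed ΔE = -422.9 m.
Subtracting the expected shift leaves a residual of -45.5 − (-59.0) = 13.5 m north and -422.9 − (-379.1) = -43.8 m east.
Residual distance = √(13.5² + (-43.8)²) = 45.9 m.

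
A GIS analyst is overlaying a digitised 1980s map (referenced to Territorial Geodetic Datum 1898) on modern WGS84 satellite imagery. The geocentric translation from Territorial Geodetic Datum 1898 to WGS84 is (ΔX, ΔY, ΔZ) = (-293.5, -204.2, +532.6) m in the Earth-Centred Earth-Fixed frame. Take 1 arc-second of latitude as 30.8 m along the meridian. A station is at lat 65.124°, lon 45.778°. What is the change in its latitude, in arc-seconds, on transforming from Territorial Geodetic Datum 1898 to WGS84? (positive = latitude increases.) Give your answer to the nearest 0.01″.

Δφ = 17.61″

sin φ = 0.907220, cos φ = 0.420656, sin λ = 0.716643, cos λ = 0.697440.
North component: ΔN = −sin φ cos λ·ΔX − sin φ sin λ·ΔY + cos φ·ΔZ = −(0.907220)(0.697440)(-293.5) − (0.907220)(0.716643)(-204.2) + (0.420656)(532.6) = 542.51 m.
1° of latitude spans 3600 × 30.80 = 110880 m, so Δφ = 542.51 / 110880 × 3600 = 17.614″.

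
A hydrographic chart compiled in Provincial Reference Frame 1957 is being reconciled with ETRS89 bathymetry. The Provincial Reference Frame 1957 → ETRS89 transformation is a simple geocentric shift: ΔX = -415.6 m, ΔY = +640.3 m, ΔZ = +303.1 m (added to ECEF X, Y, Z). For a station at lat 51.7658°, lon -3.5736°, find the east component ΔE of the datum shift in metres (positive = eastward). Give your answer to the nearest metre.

ΔE = 613 m

The local east axis at (φ, λ) is (−sin λ, cos λ, 0), so ΔE = −sin(-3.5736°)·(-415.6) + cos(-3.5736°)·640.3 = 613.15 m.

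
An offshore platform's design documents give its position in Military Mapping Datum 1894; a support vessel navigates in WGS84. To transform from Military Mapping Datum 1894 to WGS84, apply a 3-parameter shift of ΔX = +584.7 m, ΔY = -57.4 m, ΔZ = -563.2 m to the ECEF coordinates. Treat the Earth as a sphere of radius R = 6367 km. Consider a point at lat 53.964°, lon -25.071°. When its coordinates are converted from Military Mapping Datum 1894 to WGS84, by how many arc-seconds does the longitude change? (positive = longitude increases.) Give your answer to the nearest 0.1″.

Δλ = 10.8″

sin φ = 0.808648, cos φ = 0.588293, sin λ = -0.423741, cos λ = 0.905783.
East component: ΔE = −sin λ·ΔX + cos λ·ΔY = −(-0.423741)(584.7) + (0.905783)(-57.4) = 195.77 m.
1° of latitude spans πR/180 = 111125 m; at latitude φ, 1° of longitude spans that × cos φ = 65374.2 m, so Δλ = 195.77 / 65374.2 × 3600 = 10.781″.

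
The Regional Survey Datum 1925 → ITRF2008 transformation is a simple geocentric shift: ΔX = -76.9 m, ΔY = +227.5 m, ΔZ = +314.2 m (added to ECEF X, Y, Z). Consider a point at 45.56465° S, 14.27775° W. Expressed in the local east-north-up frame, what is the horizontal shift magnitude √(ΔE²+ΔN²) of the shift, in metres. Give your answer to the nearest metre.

238 m

At φ = -45.56465°, λ = -14.27775°: sin φ = -0.714041, cos φ = 0.700104, sin λ = -0.246623, cos λ = 0.969112.
ΔE = −sin λ·ΔX + cos λ·ΔY = −(-0.246623)·(-76.9) + (0.969112)·(227.5) = 201.51 m.
ΔN = −sin φ cos λ·ΔX − sin φ sin λ·ΔY + cos φ·ΔZ = −(-0.714041)(0.969112)(-76.9) − (-0.714041)(-0.246623)(227.5) + (0.700104)(314.2) = 126.70 m.
Horizontal magnitude = √(ΔE² + ΔN²) = √(201.51² + 126.70²) = 238.03 m.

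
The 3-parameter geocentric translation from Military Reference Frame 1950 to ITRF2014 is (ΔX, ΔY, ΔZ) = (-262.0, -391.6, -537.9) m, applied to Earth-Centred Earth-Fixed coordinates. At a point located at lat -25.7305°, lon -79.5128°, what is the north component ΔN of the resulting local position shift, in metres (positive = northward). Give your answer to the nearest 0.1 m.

ΔN = -338.1 m

The local north axis is (−sin φ cos λ, −sin φ sin λ, cos φ), giving ΔN = -20.703 + 167.169 − 484.565 = -338.10 m.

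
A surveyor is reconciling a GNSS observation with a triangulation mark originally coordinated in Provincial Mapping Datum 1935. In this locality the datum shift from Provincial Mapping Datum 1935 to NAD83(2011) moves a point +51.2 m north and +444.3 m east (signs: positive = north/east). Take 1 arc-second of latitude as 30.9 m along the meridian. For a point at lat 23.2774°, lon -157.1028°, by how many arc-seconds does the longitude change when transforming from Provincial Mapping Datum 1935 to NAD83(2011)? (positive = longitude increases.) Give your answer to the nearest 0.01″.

At latitude 23.2774°, cos φ = 0.918602.
1″ of longitude at this latitude = 30.90 × cos φ = 28.3848 m, so Δλ = 444.3 / 28.3848 = 15.653″.

Δλ = 15.65″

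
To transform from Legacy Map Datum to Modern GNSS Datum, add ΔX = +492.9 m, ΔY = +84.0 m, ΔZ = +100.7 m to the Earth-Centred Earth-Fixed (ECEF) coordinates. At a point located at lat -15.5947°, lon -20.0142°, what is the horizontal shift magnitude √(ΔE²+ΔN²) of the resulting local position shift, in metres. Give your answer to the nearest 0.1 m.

At φ = -15.5947°, λ = -20.0142°: sin φ = -0.268831, cos φ = 0.963187, sin λ = -0.342253, cos λ = 0.939608.
ΔE = −sin λ·ΔX + cos λ·ΔY = −(-0.342253)·(492.9) + (0.939608)·(84.0) = 247.62 m.
ΔN = −sin φ cos λ·ΔX − sin φ sin λ·ΔY + cos φ·ΔZ = −(-0.268831)(0.939608)(492.9) − (-0.268831)(-0.342253)(84.0) + (0.963187)(100.7) = 213.77 m.
Horizontal magnitude = √(ΔE² + ΔN²) = √(247.62² + 213.77²) = 327.13 m.

327.1 m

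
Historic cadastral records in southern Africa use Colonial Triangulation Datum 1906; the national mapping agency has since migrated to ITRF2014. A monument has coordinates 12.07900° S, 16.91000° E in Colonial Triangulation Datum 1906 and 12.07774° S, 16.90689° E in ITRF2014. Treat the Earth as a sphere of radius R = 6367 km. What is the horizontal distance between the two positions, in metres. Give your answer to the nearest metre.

366 m

Δφ = -12.07774° − -12.07900° = +0.00126°; Δλ = 16.90689° − 16.91000° = -0.00311°.
1° along a meridian = πR/180 = 111125 m.
ΔN = Δφ × 111125 = 140.0 m; ΔE = Δλ × 111125 × cos(-12.07900°) = -0.00311 × 111125 × 0.977860 = -337.9 m.
Distance = √(ΔE² + ΔN²) = √((-337.9)² + 140.0²) = 365.8 m.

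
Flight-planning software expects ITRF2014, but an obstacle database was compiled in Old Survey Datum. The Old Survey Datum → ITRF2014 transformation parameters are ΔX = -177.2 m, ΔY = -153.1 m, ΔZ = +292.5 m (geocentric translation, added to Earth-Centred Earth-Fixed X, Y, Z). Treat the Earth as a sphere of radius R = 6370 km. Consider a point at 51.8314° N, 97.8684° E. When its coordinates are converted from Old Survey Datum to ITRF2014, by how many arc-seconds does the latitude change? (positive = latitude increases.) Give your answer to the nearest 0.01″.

Δφ = 9.10″

sin φ = 0.786196, cos φ = 0.617978, sin λ = 0.990585, cos λ = -0.136898.
North component: ΔN = −sin φ cos λ·ΔX − sin φ sin λ·ΔY + cos φ·ΔZ = −(0.786196)(-0.136898)(-177.2) − (0.786196)(0.990585)(-153.1) + (0.617978)(292.5) = 280.92 m.
1° of latitude spans πR/180 = 111177 m, so Δφ = 280.92 / 111177 × 3600 = 9.096″.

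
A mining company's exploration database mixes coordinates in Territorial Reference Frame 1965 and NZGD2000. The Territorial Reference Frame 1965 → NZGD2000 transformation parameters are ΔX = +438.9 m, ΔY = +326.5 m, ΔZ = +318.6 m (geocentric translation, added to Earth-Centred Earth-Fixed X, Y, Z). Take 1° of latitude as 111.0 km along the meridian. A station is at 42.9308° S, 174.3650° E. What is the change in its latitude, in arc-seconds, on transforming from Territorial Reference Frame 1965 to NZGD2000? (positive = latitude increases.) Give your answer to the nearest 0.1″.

Δφ = -1.4″

sin φ = -0.681115, cos φ = 0.732177, sin λ = 0.098191, cos λ = -0.995168.
North component: ΔN = −sin φ cos λ·ΔX − sin φ sin λ·ΔY + cos φ·ΔZ = −(-0.681115)(-0.995168)(438.9) − (-0.681115)(0.098191)(326.5) + (0.732177)(318.6) = -42.39 m.
1° of latitude spans 111000 m, so Δφ = -42.39 / 111000 × 3600 = -1.375″.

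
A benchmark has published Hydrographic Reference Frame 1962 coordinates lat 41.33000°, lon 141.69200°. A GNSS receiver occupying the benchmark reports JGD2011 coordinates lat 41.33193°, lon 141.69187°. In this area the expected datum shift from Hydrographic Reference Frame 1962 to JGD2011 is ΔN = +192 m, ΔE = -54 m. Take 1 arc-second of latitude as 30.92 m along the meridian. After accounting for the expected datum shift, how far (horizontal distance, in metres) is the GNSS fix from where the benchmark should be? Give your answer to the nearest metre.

Observed coordinate differences: Δφ = +0.00193°, Δλ = -0.00013°.
Converting to metres (1° lat = 111312 m, cos φ = 0.750918): observed ΔN = 214.8 m, observed ΔE = -10.9 m.
Subtracting the expected shift leaves a residual of 214.8 − (192) = 22.8 m north and -10.9 − (-54) = 43.1 m east.
Residual distance = √(22.8² + 43.1²) = 48.8 m.

49 m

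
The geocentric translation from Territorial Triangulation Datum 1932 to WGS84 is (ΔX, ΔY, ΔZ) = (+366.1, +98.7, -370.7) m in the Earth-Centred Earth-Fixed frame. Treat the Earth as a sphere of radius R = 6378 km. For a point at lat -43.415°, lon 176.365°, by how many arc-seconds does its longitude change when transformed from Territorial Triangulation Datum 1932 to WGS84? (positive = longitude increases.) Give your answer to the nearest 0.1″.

sin φ = -0.687278, cos φ = 0.726395, sin λ = 0.063400, cos λ = -0.997988.
East component: ΔE = −sin λ·ΔX + cos λ·ΔY = −(0.063400)(366.1) + (-0.997988)(98.7) = -121.71 m.
1° of latitude spans πR/180 = 111317 m; at latitude φ, 1° of longitude spans that × cos φ = 80860.2 m, so Δλ = -121.71 / 80860.2 × 3600 = -5.419″.

Δλ = -5.4″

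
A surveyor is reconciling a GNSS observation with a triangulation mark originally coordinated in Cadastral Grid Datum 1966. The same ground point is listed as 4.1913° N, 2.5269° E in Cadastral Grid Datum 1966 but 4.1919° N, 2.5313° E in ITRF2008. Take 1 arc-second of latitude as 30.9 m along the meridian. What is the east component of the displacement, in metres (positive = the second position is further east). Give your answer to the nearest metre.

Δφ = 4.1919° − 4.1913° = +0.0006°; Δλ = 2.5313° − 2.5269° = +0.0044°.
1° of latitude = 3600 × 30.90 = 111240 m.
ΔN = Δφ × 111240 = 66.7 m; ΔE = Δλ × 111240 × cos(4.1913°) = +0.0044 × 111240 × 0.997326 = 488.1 m.

ΔE = 488 m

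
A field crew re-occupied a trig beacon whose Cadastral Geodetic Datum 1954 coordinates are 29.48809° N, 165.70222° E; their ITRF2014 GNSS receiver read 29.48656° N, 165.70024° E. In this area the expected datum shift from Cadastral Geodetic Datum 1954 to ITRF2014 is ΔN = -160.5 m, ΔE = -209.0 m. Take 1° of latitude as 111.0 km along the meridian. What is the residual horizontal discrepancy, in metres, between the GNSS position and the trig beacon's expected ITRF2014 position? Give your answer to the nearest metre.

20 m

Observed coordinate differences: Δφ = -0.00153°, Δλ = -0.00198°.
Converting to metres (1° lat = 111000 m, cos φ = 0.870458): observed ΔN = -169.8 m, observed ΔE = -191.3 m.
Subtracting the expected shift leaves a residual of -169.8 − (-160.5) = -9.3 m north and -191.3 − (-209.0) = 17.7 m east.
Residual distance = √((-9.3)² + 17.7²) = 20.0 m.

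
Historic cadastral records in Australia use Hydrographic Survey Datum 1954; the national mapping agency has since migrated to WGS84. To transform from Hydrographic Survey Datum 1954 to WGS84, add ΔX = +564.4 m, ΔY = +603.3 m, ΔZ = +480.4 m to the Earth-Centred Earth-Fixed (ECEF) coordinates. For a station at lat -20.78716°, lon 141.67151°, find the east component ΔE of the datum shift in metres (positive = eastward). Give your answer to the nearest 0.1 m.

ΔE = -823.3 m

The local east axis at (φ, λ) is (−sin λ, cos λ, 0), so ΔE = −sin(141.67151°)·564.4 + cos(141.67151°)·603.3 = -823.29 m.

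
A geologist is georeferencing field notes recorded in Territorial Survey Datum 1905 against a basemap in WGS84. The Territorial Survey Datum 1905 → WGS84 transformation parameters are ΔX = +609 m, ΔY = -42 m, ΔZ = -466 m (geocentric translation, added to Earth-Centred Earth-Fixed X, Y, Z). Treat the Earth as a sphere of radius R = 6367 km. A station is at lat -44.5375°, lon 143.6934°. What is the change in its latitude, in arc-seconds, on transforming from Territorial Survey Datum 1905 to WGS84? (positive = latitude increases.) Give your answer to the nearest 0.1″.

sin φ = -0.701376, cos φ = 0.712792, sin λ = 0.592106, cos λ = -0.805860.
North component: ΔN = −sin φ cos λ·ΔX − sin φ sin λ·ΔY + cos φ·ΔZ = −(-0.701376)(-0.805860)(609) − (-0.701376)(0.592106)(-42) + (0.712792)(-466) = -693.82 m.
1° of latitude spans πR/180 = 111125 m, so Δφ = -693.82 / 111125 × 3600 = -22.477″.

Δφ = -22.5″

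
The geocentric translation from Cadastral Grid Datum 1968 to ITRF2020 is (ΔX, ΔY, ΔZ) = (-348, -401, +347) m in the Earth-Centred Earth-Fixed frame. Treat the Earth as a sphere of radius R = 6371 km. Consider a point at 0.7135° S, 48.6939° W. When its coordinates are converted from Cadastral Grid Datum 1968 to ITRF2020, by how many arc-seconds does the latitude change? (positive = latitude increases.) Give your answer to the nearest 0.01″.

sin φ = -0.012453, cos φ = 0.999922, sin λ = -0.751194, cos λ = 0.660082.
North component: ΔN = −sin φ cos λ·ΔX − sin φ sin λ·ΔY + cos φ·ΔZ = −(-0.012453)(0.660082)(-348) − (-0.012453)(-0.751194)(-401) + (0.999922)(347) = 347.86 m.
1° of latitude spans πR/180 = 111195 m, so Δφ = 347.86 / 111195 × 3600 = 11.262″.

Δφ = 11.26″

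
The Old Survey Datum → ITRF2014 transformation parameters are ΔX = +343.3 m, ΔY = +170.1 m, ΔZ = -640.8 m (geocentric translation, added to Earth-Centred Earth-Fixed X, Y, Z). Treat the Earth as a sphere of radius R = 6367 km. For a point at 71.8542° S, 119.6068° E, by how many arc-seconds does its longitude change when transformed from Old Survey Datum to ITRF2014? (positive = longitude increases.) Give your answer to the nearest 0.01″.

Δλ = -39.79″

sin φ = -0.950267, cos φ = 0.311436, sin λ = 0.869436, cos λ = -0.494045.
East component: ΔE = −sin λ·ΔX + cos λ·ΔY = −(0.869436)(343.3) + (-0.494045)(170.1) = -382.51 m.
1° of latitude spans πR/180 = 111125 m; at latitude φ, 1° of longitude spans that × cos φ = 34608.4 m, so Δλ = -382.51 / 34608.4 × 3600 = -39.790″.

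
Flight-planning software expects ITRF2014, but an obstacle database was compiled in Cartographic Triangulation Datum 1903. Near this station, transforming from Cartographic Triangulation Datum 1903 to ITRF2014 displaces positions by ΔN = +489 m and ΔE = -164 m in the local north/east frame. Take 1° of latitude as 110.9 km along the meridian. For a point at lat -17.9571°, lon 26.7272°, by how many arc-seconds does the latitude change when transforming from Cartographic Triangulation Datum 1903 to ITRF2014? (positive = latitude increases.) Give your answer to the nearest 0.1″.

1° of latitude = 110.9 km, so Δφ = 489.0 / 110900 = 0.0044094° = 15.874″.

Δφ = 15.9″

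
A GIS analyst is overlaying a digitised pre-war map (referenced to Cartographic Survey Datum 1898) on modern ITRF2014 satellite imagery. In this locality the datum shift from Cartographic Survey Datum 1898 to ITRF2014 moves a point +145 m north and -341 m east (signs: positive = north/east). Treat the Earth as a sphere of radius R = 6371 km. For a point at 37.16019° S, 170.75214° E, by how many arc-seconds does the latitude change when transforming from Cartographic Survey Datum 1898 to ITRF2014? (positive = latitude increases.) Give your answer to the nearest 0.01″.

Δφ = 4.69″

On a sphere of radius R, 1 rad of latitude = R, so Δφ = ΔN / R = 145.0 / 6371000 = 2.2759e-05 rad = 4.694″.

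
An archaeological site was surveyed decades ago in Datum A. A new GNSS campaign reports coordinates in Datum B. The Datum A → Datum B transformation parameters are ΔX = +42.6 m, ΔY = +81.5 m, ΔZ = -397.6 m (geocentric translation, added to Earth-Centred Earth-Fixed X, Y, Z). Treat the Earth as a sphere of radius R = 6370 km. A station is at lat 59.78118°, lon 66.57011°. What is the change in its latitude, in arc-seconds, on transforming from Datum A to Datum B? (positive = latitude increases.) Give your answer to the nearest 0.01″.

Δφ = -9.05″

sin φ = 0.864110, cos φ = 0.503304, sin λ = 0.917547, cos λ = 0.397627.
North component: ΔN = −sin φ cos λ·ΔX − sin φ sin λ·ΔY + cos φ·ΔZ = −(0.864110)(0.397627)(42.6) − (0.864110)(0.917547)(81.5) + (0.503304)(-397.6) = -279.37 m.
1° of latitude spans πR/180 = 111177 m, so Δφ = -279.37 / 111177 × 3600 = -9.046″.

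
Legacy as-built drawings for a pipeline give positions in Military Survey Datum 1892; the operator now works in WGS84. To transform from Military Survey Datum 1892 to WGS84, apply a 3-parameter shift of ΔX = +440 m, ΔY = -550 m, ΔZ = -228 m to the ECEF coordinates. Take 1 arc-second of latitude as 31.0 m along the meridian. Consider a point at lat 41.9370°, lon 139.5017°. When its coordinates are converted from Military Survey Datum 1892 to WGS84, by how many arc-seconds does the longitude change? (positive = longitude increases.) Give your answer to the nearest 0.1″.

Δλ = 5.7″

sin φ = 0.668313, cos φ = 0.743880, sin λ = 0.649425, cos λ = -0.760425.
East component: ΔE = −sin λ·ΔX + cos λ·ΔY = −(0.649425)(440) + (-0.760425)(-550) = 132.49 m.
1° of latitude spans 3600 × 31.00 = 111600 m; at latitude φ, 1° of longitude spans that × cos φ = 83017.0 m, so Δλ = 132.49 / 83017.0 × 3600 = 5.745″.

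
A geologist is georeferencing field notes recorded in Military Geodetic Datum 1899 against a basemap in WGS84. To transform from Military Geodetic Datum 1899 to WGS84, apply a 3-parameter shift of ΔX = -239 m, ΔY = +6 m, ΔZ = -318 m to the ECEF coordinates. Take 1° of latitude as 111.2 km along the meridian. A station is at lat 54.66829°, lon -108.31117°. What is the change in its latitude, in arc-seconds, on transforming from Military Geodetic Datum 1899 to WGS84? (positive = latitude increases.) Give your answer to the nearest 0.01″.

sin φ = 0.815818, cos φ = 0.578309, sin λ = -0.949364, cos λ = -0.314178.
North component: ΔN = −sin φ cos λ·ΔX − sin φ sin λ·ΔY + cos φ·ΔZ = −(0.815818)(-0.314178)(-239) − (0.815818)(-0.949364)(6) + (0.578309)(-318) = -240.51 m.
1° of latitude spans 111200 m, so Δφ = -240.51 / 111200 × 3600 = -7.786″.

Δφ = -7.79″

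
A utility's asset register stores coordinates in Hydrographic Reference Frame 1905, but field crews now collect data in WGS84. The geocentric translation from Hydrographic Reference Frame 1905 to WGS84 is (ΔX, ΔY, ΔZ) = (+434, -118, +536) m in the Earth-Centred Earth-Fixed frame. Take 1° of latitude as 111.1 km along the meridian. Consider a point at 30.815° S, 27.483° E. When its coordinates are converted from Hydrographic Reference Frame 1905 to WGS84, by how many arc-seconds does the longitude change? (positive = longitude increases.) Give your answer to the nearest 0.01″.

sin φ = -0.512268, cos φ = 0.858826, sin λ = 0.461485, cos λ = 0.887148.
East component: ΔE = −sin λ·ΔX + cos λ·ΔY = −(0.461485)(434) + (0.887148)(-118) = -304.97 m.
1° of latitude spans 111100 m; at latitude φ, 1° of longitude spans that × cos φ = 95415.5 m, so Δλ = -304.97 / 95415.5 × 3600 = -11.506″.

Δλ = -11.51″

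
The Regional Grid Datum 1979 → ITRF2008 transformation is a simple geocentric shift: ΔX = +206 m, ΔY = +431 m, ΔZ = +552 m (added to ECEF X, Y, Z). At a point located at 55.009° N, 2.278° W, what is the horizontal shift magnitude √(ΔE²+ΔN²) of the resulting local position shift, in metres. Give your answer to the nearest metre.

At φ = 55.009°, λ = -2.278°: sin φ = 0.819242, cos φ = 0.573448, sin λ = -0.039748, cos λ = 0.999210.
ΔE = −sin λ·ΔX + cos λ·ΔY = −(-0.039748)·(206) + (0.999210)·(431) = 438.85 m.
ΔN = −sin φ cos λ·ΔX − sin φ sin λ·ΔY + cos φ·ΔZ = −(0.819242)(0.999210)(206) − (0.819242)(-0.039748)(431) + (0.573448)(552) = 161.95 m.
Horizontal magnitude = √(ΔE² + ΔN²) = √(438.85² + 161.95²) = 467.78 m.

468 m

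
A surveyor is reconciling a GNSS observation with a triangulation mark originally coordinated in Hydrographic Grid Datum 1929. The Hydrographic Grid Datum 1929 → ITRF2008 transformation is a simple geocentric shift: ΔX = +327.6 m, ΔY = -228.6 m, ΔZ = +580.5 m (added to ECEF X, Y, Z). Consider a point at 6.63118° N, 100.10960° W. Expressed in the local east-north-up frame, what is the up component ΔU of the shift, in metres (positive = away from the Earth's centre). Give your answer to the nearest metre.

ΔU = 233 m

At φ = 6.63118°, λ = -100.10960°: sin φ = 0.115478, cos φ = 0.993310, sin λ = -0.984474, cos λ = -0.175532.
ΔU = cos φ cos λ·ΔX + cos φ sin λ·ΔY + sin φ·ΔZ = (0.993310)(-0.175532)(327.6) + (0.993310)(-0.984474)(-228.6) + (0.115478)(580.5) = 233.46 m.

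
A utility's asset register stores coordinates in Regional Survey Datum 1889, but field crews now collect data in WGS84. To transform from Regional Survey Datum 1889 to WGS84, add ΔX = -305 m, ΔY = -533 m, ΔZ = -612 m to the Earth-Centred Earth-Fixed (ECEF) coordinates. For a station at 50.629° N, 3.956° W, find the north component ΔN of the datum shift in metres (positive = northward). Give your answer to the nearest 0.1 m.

At φ = 50.629°, λ = -3.956°: sin φ = 0.773055, cos φ = 0.634339, sin λ = -0.068990, cos λ = 0.997617.
ΔN = −sin φ cos λ·ΔX − sin φ sin λ·ΔY + cos φ·ΔZ = −(0.773055)(0.997617)(-305) − (0.773055)(-0.068990)(-533) + (0.634339)(-612) = -181.42 m.

ΔN = -181.4 m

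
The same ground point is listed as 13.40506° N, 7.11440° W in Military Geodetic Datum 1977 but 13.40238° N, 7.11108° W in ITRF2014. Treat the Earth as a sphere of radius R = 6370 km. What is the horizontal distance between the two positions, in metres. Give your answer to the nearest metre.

467 m

Δφ = 13.40238° − 13.40506° = -0.00268°; Δλ = -7.11108° − -7.11440° = +0.00332°.
1° along a meridian = πR/180 = 111177 m.
ΔN = Δφ × 111177 = -298.0 m; ΔE = Δλ × 111177 × cos(13.40506°) = +0.00332 × 111177 × 0.972755 = 359.1 m.
Distance = √(ΔE² + ΔN²) = √(359.1² + (-298.0)²) = 466.6 m.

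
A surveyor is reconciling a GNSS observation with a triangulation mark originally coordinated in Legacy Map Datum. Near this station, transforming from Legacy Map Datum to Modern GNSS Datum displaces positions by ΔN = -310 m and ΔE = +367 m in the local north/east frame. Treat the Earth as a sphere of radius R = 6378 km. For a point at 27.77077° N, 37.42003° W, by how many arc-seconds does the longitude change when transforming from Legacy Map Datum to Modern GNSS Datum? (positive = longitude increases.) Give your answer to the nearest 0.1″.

At latitude 27.77077°, cos φ = 0.884819.
One radian of longitude at latitude φ spans R cos φ, so Δλ = ΔE / (R cos φ) = 367.0 / (6378000 × 0.884819) = 6.5032e-05 rad = 13.414″.

Δλ = 13.4″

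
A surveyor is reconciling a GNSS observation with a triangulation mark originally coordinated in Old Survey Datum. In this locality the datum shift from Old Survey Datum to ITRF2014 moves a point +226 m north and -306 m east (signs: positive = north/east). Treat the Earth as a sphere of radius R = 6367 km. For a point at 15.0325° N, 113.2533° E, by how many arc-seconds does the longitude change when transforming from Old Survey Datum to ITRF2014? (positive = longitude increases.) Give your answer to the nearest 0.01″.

At latitude 15.0325°, cos φ = 0.965779.
One radian of longitude at latitude φ spans R cos φ, so Δλ = ΔE / (R cos φ) = -306.0 / (6367000 × 0.965779) = -4.9763e-05 rad = -10.264″.

Δλ = -10.26″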